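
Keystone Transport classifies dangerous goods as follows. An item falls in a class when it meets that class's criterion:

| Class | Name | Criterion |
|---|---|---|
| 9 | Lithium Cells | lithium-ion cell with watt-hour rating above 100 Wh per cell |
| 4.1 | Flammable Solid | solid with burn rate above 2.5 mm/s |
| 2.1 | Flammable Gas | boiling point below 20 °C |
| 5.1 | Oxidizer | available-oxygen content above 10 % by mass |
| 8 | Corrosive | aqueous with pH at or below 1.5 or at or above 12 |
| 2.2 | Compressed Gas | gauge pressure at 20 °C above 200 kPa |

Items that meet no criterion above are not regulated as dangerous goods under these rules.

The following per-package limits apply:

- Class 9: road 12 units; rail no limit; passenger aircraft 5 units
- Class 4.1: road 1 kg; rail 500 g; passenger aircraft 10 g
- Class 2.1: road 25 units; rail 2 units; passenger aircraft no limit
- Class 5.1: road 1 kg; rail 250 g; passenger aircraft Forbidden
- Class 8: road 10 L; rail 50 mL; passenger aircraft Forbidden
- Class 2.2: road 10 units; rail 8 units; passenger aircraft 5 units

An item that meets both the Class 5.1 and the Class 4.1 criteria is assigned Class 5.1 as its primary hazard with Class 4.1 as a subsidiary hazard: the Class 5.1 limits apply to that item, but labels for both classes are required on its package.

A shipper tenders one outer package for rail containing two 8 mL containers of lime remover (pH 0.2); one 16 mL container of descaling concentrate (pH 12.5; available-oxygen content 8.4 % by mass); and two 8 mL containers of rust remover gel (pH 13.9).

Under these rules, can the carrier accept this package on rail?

Yes

Lime remover: pH 0.2 ≤ 1.5 → Class 8 (Corrosive).
Descaling concentrate: pH 12.5 ≥ 12 → Class 8 (Corrosive).
The rust remover gel has pH 13.9, which is ≥ 12, so it is Class 8 (Corrosive).
Class 8 net quantity: (two 8 mL containers = 16 mL) + 16 mL + (two 8 mL containers = 16 mL) = 48 mL.
That is within the Class 8 rail limit of 50 mL.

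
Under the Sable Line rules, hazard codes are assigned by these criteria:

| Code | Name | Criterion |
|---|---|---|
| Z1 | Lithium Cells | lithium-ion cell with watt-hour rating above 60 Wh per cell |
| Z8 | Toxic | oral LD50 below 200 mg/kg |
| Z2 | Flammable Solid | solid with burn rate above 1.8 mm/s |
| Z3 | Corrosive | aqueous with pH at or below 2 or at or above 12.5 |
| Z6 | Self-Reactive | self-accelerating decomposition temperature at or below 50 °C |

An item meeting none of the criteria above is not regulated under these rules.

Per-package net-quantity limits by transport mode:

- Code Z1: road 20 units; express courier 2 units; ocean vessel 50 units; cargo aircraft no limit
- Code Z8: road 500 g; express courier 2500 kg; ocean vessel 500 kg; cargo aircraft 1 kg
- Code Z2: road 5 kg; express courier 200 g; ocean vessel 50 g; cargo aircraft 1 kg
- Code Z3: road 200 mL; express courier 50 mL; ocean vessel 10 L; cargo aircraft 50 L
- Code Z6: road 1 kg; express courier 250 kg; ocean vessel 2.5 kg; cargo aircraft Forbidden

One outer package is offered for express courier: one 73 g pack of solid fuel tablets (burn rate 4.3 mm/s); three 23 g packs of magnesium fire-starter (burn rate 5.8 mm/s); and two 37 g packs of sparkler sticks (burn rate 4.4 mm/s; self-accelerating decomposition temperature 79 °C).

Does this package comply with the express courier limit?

With burn rate 4.3 mm/s (> 1.8 mm/s), the solid fuel tablets fall in Code Z2.
Burn rate 5.8 mm/s meets the Code Z2 criterion (Flammable Solid), so the magnesium fire-starter is Code Z2.
Burn rate 4.4 mm/s meets the Code Z2 criterion (Flammable Solid), so the sparkler sticks are Code Z2.
Code Z2 net quantity: 73 g + (three 23 g packs = 69 g) + (two 37 g packs = 74 g) = 216 g.
216 g exceeds the express courier limit of 200 g for Code Z2.

No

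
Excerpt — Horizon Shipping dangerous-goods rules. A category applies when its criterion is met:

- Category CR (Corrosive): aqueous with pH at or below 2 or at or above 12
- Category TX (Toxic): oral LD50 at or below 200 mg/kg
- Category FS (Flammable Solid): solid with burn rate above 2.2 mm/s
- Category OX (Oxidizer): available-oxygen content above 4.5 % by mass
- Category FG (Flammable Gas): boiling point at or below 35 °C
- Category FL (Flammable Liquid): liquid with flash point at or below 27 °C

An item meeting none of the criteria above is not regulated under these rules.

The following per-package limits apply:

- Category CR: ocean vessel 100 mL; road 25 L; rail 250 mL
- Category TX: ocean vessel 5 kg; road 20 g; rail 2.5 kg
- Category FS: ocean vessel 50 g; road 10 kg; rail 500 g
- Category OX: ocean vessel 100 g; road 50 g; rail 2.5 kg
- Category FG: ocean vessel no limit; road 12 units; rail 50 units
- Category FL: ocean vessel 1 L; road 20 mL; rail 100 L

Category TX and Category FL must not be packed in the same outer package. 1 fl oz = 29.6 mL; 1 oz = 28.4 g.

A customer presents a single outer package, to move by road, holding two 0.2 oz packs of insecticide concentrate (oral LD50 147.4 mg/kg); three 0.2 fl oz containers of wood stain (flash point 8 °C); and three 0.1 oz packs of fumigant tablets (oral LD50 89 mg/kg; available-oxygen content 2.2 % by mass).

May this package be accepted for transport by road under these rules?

No

Insecticide concentrate: oral LD50 147.4 mg/kg ≤ 200 mg/kg → Category TX (Toxic).
With flash point 8 °C (≤ 27 °C), the wood stain falls in Category FL.
Oral LD50 89 mg/kg meets the Category TX criterion (Toxic), so the fumigant tablets are Category TX.
Category TX net quantity: (two 0.2 oz packs = 11.36 g) + (three 0.1 oz packs = 8.52 g) = 19.88 g.
19.88 g is within the road limit of 20 g for Category TX.
Category FL quantity: three 0.2 fl oz containers = 17.76 mL.
17.76 mL is within the road limit of 20 mL for Category FL.
Category TX and Category FL may not share an outer package.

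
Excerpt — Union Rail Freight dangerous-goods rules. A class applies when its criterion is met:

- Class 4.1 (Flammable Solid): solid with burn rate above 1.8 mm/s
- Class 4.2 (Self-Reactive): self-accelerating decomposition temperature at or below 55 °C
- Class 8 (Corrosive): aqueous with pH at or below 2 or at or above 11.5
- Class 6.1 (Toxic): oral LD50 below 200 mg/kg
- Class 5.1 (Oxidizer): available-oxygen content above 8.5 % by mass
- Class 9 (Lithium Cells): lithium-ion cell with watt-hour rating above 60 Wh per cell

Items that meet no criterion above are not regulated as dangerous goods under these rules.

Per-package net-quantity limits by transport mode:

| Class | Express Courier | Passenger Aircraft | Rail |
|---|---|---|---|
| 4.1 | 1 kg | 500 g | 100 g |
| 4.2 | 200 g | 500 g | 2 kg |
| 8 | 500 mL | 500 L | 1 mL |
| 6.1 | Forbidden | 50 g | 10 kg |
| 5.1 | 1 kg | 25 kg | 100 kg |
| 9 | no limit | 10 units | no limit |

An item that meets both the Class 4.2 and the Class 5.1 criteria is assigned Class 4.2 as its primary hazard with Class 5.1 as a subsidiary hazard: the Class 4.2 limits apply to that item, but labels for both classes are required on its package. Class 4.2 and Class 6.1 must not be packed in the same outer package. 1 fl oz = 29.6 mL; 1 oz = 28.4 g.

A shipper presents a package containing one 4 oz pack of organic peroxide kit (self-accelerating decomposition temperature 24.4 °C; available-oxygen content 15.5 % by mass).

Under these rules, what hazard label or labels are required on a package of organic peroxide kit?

The organic peroxide kit has self-accelerating decomposition temperature 24.4 °C, which is ≤ 55 °C, so it is Class 4.2 (Self-Reactive).
Organic peroxide kit: available-oxygen content 15.5 % by mass > 8.5 % by mass → Class 5.1 (Oxidizer).
By the precedence rule Class 4.2 is primary and Class 5.1 is subsidiary, and that rule requires both labels on the package.

Class 4.2 and 5.1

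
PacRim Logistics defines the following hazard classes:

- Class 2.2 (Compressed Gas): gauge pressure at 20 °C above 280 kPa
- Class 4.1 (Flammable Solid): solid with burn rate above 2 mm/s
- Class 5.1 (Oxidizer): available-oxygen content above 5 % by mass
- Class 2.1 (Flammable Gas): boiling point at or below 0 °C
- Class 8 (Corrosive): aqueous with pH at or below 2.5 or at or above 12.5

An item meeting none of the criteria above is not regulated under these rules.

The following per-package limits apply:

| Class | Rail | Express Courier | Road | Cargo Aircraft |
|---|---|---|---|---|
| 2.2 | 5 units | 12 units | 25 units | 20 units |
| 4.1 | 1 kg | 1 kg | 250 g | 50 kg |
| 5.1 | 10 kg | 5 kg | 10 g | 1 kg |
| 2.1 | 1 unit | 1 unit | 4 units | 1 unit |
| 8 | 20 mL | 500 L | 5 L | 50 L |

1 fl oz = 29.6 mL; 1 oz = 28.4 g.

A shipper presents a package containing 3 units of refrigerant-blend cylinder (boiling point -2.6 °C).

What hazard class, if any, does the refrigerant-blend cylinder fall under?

Class 2.1

Refrigerant-blend cylinder: boiling point -2.6 °C ≤ 0 °C → Class 2.1 (Flammable Gas).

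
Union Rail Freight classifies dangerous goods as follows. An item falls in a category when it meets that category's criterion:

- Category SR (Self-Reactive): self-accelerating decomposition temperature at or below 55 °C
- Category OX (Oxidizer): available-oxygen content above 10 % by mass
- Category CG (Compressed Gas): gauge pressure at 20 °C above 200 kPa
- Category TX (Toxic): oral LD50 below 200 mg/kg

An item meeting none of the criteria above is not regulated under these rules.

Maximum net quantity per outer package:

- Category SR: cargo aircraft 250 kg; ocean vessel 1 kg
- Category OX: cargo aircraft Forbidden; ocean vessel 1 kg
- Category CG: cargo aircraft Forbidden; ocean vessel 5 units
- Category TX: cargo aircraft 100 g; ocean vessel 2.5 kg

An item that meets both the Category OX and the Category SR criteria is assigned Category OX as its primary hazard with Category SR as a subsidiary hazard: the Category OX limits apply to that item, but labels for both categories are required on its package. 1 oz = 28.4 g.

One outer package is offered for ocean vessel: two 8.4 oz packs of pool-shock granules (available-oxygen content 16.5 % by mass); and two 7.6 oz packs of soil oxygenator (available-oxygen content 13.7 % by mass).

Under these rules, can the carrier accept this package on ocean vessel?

Yes

The pool-shock granules have available-oxygen content 16.5 % by mass, which is > 10 % by mass, so they are Category OX (Oxidizer).
Soil oxygenator: available-oxygen content 13.7 % by mass > 10 % by mass → Category OX (Oxidizer).
Category OX net quantity: (two 8.4 oz packs = 477.12 g) + (two 7.6 oz packs = 431.68 g) = 908.8 g.
908.8 g ≤ 1 kg (ocean vessel limit, Category OX) — within limit.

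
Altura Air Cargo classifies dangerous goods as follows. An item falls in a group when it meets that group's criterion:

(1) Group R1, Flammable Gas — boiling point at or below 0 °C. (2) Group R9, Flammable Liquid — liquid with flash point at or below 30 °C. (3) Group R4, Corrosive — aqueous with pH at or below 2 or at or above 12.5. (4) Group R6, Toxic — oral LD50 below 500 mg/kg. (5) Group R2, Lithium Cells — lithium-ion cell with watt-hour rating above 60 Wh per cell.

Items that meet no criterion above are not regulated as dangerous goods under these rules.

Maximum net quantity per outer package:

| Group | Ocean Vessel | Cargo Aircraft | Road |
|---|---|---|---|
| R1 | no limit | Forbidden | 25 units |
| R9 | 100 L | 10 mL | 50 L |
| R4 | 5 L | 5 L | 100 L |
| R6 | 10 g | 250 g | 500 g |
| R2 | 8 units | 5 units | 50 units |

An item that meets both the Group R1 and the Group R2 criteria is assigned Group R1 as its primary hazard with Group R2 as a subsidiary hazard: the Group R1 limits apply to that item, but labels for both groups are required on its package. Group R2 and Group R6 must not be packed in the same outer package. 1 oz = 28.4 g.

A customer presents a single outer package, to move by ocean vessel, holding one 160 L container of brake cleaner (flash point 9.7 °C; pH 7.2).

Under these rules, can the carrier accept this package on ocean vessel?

Flash point 9.7 °C meets the Group R9 criterion (Flammable Liquid), so the brake cleaner is Group R9.
Group R9 quantity: 160 L.
That exceeds the Group R9 ocean vessel limit of 100 L.

No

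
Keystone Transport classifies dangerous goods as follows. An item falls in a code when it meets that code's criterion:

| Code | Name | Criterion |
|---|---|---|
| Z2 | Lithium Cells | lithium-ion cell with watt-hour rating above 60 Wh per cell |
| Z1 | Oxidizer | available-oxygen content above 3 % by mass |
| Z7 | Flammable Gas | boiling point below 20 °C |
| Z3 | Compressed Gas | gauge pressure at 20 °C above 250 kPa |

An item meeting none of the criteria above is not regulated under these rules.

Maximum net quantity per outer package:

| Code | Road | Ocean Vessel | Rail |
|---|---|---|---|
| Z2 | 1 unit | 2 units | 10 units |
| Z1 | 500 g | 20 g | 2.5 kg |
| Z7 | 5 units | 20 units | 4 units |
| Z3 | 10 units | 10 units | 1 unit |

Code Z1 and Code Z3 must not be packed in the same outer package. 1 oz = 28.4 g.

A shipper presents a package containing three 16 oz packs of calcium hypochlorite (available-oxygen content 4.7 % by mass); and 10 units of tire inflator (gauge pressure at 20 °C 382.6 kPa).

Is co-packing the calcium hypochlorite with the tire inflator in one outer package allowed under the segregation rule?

No

With available-oxygen content 4.7 % by mass (> 3 % by mass), the calcium hypochlorite falls in Code Z1.
Gauge pressure at 20 °C 382.6 kPa meets the Code Z3 criterion (Compressed Gas), so the tire inflator is Code Z3.
Code Z1 and Code Z3 may not share an outer package.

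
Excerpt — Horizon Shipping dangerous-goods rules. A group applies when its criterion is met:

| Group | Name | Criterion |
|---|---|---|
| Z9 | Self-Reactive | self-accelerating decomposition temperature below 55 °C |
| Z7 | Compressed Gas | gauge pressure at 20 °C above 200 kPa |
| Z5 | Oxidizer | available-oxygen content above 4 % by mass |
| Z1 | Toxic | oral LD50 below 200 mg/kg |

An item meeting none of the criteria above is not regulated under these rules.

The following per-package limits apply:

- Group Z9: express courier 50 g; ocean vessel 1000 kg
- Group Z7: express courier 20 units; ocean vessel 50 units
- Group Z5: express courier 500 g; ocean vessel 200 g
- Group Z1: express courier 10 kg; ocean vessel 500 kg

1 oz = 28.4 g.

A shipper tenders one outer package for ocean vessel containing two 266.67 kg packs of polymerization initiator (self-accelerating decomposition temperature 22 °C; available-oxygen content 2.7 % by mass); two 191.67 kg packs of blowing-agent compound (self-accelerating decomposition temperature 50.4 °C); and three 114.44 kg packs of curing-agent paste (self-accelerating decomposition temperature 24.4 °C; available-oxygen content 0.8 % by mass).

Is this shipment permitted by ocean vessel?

No

Self-accelerating decomposition temperature 22 °C meets the Group Z9 criterion (Self-Reactive), so the polymerization initiator is Group Z9.
Blowing-agent compound: self-accelerating decomposition temperature 50.4 °C < 55 °C → Group Z9 (Self-Reactive).
Curing-agent paste: self-accelerating decomposition temperature 24.4 °C < 55 °C → Group Z9 (Self-Reactive).
Total Group Z9: (two 266.67 kg packs = 533.34 kg) + (two 191.67 kg packs = 383.34 kg) + (three 114.44 kg packs = 343.32 kg) = 1260 kg.
1260 kg > 1000 kg (ocean vessel limit, Group Z9) — over the limit.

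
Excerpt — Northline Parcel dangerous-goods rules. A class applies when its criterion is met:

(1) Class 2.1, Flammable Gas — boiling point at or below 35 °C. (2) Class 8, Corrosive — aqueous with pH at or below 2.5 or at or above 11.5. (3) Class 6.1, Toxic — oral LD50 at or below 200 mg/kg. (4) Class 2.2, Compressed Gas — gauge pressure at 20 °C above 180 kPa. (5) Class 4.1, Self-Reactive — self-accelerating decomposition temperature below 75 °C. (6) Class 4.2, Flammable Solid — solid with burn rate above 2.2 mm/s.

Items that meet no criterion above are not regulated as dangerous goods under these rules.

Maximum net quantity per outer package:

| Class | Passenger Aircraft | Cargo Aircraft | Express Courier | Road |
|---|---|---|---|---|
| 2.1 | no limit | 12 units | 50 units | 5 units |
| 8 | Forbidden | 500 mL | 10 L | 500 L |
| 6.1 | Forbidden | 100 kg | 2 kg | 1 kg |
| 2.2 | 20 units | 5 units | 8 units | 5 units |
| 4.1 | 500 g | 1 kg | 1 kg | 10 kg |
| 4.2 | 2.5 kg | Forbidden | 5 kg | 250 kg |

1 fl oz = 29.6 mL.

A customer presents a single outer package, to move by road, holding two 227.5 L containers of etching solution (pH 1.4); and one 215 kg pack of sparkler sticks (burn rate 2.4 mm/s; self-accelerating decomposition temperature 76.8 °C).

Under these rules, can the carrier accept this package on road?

Yes

Etching solution: pH 1.4 ≤ 2.5 → Class 8 (Corrosive).
The sparkler sticks have burn rate 2.4 mm/s, which is > 2.2 mm/s, so they are Class 4.2 (Flammable Solid).
Class 4.2 quantity: 215 kg.
That is within the Class 4.2 road limit of 250 kg.
Class 8 quantity: two 227.5 L containers = 455 L.
455 L is within the road limit of 500 L for Class 8.
Every hazard class is within its road limit and no segregation rule is violated.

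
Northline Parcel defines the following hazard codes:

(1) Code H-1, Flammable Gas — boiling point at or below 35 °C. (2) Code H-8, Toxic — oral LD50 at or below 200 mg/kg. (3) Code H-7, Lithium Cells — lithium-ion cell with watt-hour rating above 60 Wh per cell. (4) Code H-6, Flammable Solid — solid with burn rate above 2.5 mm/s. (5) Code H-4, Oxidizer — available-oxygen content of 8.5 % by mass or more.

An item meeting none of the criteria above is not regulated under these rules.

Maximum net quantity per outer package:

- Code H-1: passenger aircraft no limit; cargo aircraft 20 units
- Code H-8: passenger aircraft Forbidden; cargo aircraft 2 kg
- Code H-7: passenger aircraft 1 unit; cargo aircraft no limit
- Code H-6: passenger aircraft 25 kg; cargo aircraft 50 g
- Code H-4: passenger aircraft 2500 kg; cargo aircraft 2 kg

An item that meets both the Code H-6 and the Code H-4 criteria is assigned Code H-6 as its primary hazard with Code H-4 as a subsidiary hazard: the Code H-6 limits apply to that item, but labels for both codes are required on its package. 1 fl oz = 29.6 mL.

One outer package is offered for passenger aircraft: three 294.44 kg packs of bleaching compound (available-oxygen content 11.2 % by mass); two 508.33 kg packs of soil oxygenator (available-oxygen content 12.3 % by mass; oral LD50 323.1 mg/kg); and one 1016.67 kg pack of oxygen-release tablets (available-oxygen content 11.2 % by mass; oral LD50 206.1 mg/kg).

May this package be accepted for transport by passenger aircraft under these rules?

No

The bleaching compound has available-oxygen content 11.2 % by mass, which is ≥ 8.5 % by mass, so it is Code H-4 (Oxidizer).
The soil oxygenator has available-oxygen content 12.3 % by mass, which is ≥ 8.5 % by mass, so it is Code H-4 (Oxidizer).
Oxygen-release tablets: available-oxygen content 11.2 % by mass ≥ 8.5 % by mass → Code H-4 (Oxidizer).
Code H-4 net quantity: (three 294.44 kg packs = 883.32 kg) + (two 508.33 kg packs = 1016.66 kg) + 1016.67 kg = 2916.65 kg.
2916.65 kg > 2500 kg (passenger aircraft limit, Code H-4) — over the limit.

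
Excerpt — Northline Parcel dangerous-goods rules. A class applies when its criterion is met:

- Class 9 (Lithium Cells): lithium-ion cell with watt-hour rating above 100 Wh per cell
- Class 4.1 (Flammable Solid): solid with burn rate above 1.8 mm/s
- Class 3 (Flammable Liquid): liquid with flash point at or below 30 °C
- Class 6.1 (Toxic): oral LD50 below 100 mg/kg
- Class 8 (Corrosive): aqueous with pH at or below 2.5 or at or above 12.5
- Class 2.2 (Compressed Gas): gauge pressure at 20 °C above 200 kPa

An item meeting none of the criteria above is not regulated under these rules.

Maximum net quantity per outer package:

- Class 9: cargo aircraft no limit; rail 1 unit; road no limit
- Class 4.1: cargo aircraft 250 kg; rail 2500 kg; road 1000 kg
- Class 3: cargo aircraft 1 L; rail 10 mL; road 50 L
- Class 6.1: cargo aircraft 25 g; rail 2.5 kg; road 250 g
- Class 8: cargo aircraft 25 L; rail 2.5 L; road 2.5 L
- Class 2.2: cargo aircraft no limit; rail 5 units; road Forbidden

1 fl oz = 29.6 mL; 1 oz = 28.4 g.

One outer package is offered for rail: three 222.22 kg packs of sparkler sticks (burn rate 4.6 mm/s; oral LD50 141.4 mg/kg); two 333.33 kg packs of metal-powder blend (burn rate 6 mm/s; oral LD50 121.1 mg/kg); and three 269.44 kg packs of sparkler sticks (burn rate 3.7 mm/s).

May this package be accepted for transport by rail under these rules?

Sparkler sticks: burn rate 4.6 mm/s > 1.8 mm/s → Class 4.1 (Flammable Solid).
Burn rate 6 mm/s meets the Class 4.1 criterion (Flammable Solid), so the metal-powder blend is Class 4.1.
With burn rate 3.7 mm/s (> 1.8 mm/s), the sparkler sticks fall in Class 4.1.
Total Class 4.1: (three 222.22 kg packs = 666.66 kg) + (two 333.33 kg packs = 666.66 kg) + (three 269.44 kg packs = 808.32 kg) = 2141.64 kg.
2141.64 kg is within the rail limit of 2500 kg for Class 4.1.

Yes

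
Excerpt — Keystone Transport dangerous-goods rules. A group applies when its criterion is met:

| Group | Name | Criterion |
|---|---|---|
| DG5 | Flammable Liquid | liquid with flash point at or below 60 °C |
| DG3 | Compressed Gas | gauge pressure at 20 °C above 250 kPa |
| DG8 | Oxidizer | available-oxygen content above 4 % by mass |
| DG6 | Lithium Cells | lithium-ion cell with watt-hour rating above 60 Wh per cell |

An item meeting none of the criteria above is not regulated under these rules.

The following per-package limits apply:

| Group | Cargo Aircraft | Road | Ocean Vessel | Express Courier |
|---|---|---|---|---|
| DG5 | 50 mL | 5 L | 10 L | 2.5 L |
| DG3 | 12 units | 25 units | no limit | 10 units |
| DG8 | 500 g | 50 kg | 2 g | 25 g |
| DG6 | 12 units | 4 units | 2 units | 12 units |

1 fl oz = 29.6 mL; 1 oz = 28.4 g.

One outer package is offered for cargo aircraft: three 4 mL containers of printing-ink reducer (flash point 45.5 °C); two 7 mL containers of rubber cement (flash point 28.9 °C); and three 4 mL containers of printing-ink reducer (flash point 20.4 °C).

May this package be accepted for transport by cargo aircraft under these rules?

With flash point 45.5 °C (≤ 60 °C), the printing-ink reducer falls in Group DG5.
Rubber cement: flash point 28.9 °C ≤ 60 °C → Group DG5 (Flammable Liquid).
Flash point 20.4 °C meets the Group DG5 criterion (Flammable Liquid), so the printing-ink reducer is Group DG5.
Group DG5 net quantity: (three 4 mL containers = 12 mL) + (two 7 mL containers = 14 mL) + (three 4 mL containers = 12 mL) = 38 mL.
38 mL ≤ 50 mL (cargo aircraft limit, Group DG5) — within limit.

Yes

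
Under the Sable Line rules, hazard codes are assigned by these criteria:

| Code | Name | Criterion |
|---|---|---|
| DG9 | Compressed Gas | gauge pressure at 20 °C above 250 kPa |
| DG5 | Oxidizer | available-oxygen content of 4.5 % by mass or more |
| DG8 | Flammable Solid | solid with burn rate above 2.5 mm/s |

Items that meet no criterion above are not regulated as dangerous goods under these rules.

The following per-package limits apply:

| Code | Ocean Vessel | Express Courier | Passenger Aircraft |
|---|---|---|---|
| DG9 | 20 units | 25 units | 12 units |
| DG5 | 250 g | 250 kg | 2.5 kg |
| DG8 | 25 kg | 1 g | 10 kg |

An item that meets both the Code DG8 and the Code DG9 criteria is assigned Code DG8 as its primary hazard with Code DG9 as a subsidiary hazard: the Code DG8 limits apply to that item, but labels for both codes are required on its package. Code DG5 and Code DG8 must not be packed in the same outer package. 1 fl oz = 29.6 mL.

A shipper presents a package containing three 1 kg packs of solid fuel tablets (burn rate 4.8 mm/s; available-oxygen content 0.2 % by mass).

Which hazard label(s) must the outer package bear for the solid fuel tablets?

The solid fuel tablets have burn rate 4.8 mm/s, which is > 2.5 mm/s, so they are Code DG8 (Flammable Solid).
Only the Code DG8 label is required.

Code DG8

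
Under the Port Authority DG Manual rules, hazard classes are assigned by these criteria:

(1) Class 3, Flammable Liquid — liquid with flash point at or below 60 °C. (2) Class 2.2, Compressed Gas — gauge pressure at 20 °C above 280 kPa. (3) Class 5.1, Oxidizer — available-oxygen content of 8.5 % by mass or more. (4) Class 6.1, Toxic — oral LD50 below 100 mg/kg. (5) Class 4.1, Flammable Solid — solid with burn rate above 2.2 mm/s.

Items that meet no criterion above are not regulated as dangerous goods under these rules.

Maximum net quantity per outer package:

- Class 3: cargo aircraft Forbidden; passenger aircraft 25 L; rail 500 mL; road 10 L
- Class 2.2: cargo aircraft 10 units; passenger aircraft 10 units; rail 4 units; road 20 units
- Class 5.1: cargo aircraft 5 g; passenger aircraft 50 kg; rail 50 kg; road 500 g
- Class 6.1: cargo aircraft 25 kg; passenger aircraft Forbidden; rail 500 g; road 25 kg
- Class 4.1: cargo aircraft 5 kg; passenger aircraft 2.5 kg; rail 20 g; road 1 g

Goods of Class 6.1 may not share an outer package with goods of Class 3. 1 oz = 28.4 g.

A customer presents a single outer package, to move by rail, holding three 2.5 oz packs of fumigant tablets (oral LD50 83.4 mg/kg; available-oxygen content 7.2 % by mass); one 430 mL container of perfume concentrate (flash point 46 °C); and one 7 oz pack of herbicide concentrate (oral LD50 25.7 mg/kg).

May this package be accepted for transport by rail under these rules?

Fumigant tablets: oral LD50 83.4 mg/kg < 100 mg/kg → Class 6.1 (Toxic).
With flash point 46 °C (≤ 60 °C), the perfume concentrate falls in Class 3.
Oral LD50 25.7 mg/kg meets the Class 6.1 criterion (Toxic), so the herbicide concentrate is Class 6.1.
Total Class 6.1: (three 2.5 oz packs = 213 g) + (one 7 oz pack = 198.8 g) = 411.8 g.
That is within the Class 6.1 rail limit of 500 g.
Class 3 quantity: 430 mL.
That is within the Class 3 rail limit of 500 mL.
Class 6.1 and Class 3 may not share an outer package.

No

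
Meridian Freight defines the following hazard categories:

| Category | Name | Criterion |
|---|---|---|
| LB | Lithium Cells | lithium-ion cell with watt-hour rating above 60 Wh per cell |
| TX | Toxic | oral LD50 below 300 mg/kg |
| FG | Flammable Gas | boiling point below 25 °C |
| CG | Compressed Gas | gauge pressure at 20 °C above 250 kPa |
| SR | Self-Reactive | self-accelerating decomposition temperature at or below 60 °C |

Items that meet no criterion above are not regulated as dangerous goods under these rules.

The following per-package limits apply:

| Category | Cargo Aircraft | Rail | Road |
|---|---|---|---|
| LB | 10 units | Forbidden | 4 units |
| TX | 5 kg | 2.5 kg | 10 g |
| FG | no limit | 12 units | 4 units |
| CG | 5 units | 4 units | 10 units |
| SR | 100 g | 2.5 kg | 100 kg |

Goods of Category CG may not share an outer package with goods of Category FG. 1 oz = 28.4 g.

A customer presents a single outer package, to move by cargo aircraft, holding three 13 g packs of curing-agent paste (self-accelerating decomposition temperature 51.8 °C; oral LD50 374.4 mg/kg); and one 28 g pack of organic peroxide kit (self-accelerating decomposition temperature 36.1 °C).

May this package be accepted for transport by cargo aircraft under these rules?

Curing-agent paste: self-accelerating decomposition temperature 51.8 °C ≤ 60 °C → Category SR (Self-Reactive).
Self-accelerating decomposition temperature 36.1 °C meets the Category SR criterion (Self-Reactive), so the organic peroxide kit is Category SR.
Category SR net quantity: (three 13 g packs = 39 g) + 28 g = 67 g.
That is within the Category SR cargo aircraft limit of 100 g.

Yes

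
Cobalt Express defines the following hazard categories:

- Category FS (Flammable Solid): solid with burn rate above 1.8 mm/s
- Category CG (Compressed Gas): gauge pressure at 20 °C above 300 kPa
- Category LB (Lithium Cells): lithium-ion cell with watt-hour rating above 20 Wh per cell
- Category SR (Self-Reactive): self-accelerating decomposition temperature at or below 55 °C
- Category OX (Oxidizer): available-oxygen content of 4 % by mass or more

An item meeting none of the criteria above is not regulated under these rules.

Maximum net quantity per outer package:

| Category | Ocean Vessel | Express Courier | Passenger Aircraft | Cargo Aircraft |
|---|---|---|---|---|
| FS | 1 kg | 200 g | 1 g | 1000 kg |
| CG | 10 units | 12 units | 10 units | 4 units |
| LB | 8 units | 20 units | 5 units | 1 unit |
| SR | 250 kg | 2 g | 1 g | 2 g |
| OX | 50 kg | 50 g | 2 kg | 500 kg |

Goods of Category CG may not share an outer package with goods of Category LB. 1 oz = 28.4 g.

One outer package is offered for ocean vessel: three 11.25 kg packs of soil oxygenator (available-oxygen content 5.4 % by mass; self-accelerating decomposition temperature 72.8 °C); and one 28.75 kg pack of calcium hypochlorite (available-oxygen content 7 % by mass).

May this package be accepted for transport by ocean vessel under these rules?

No

The soil oxygenator has available-oxygen content 5.4 % by mass, which is ≥ 4 % by mass, so it is Category OX (Oxidizer).
The calcium hypochlorite has available-oxygen content 7 % by mass, which is ≥ 4 % by mass, so it is Category OX (Oxidizer).
Total Category OX: (three 11.25 kg packs = 33.75 kg) + 28.75 kg = 62.5 kg.
That exceeds the Category OX ocean vessel limit of 50 kg.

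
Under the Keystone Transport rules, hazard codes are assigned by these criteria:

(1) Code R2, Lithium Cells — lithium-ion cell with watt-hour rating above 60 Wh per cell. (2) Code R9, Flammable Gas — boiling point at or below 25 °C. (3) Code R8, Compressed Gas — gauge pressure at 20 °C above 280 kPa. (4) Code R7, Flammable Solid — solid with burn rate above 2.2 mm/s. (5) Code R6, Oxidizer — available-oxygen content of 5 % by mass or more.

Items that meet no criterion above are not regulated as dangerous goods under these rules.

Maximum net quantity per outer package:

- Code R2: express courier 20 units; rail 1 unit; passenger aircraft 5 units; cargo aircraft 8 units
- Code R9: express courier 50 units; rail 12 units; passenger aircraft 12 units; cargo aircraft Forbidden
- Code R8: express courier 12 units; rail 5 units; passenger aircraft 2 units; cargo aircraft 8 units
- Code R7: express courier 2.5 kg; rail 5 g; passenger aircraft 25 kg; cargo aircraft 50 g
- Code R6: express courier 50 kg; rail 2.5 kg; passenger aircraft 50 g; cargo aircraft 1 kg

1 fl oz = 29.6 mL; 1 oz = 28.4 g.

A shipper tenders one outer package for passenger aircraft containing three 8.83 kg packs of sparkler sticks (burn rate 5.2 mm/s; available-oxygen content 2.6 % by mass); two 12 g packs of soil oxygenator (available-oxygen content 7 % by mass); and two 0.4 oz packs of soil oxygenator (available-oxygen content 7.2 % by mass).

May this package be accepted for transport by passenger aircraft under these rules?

No

The sparkler sticks have burn rate 5.2 mm/s, which is > 2.2 mm/s, so they are Code R7 (Flammable Solid).
Available-oxygen content 7 % by mass meets the Code R6 criterion (Oxidizer), so the soil oxygenator is Code R6.
Available-oxygen content 7.2 % by mass meets the Code R6 criterion (Oxidizer), so the soil oxygenator is Code R6.
Code R6 net quantity: (two 12 g packs = 24 g) + (two 0.4 oz packs = 22.72 g) = 46.72 g.
That is within the Code R6 passenger aircraft limit of 50 g.
Code R7 quantity: three 8.83 kg packs = 26.49 kg.
That exceeds the Code R7 passenger aircraft limit of 25 kg.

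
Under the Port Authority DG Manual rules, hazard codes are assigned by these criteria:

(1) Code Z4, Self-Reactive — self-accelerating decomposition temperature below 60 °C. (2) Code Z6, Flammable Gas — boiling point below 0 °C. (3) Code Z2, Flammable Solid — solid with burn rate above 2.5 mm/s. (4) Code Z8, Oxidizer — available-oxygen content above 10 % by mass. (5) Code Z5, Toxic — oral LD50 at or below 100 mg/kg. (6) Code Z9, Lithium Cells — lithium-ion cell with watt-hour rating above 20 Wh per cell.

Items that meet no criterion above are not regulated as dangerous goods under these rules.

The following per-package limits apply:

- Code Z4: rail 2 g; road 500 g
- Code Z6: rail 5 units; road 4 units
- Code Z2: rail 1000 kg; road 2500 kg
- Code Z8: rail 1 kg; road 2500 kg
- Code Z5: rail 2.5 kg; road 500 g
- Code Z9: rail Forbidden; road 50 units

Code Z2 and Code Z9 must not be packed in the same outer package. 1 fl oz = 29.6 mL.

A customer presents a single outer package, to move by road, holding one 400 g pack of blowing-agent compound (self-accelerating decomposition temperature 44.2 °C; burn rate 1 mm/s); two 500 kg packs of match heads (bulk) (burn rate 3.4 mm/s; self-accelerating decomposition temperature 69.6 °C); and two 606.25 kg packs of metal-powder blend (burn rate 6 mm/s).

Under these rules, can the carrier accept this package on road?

Yes

The blowing-agent compound has self-accelerating decomposition temperature 44.2 °C, which is < 60 °C, so it is Code Z4 (Self-Reactive).
Burn rate 3.4 mm/s meets the Code Z2 criterion (Flammable Solid), so the match heads (bulk) are Code Z2.
With burn rate 6 mm/s (> 2.5 mm/s), the metal-powder blend falls in Code Z2.
Total Code Z2: (two 500 kg packs = 1000 kg) + (two 606.25 kg packs = 1212.5 kg) = 2212.5 kg.
That is within the Code Z2 road limit of 2500 kg.
Code Z4 quantity: 400 g.
400 g ≤ 500 g (road limit, Code Z4) — within limit.
The segregation rule (Code Z2 with Code Z9) does not apply to Code Z2 with Code Z4.
Every hazard code is within its road limit and no segregation rule is violated.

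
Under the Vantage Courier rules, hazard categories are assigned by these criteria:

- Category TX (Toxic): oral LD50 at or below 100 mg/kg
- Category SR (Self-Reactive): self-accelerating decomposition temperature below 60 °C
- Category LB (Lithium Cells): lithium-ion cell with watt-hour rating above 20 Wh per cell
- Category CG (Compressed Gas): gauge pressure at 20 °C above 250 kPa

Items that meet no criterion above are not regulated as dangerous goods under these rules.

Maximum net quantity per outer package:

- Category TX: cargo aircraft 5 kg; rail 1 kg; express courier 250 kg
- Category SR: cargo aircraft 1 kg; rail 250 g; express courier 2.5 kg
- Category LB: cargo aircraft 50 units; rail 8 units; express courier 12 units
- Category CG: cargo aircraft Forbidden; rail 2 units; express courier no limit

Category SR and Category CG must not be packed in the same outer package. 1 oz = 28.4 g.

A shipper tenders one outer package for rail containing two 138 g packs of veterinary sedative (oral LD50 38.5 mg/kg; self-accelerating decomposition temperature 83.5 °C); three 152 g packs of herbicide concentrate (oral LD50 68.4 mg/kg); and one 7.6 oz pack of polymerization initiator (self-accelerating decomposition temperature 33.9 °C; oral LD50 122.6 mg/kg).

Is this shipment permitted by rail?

The veterinary sedative has oral LD50 38.5 mg/kg, which is ≤ 100 mg/kg, so it is Category TX (Toxic).
Oral LD50 68.4 mg/kg meets the Category TX criterion (Toxic), so the herbicide concentrate is Category TX.
The polymerization initiator has self-accelerating decomposition temperature 33.9 °C, which is < 60 °C, so it is Category SR (Self-Reactive).
Category SR quantity: one 7.6 oz pack = 215.84 g.
215.84 g ≤ 250 g (rail limit, Category SR) — within limit.
Category TX net quantity: (two 138 g packs = 276 g) + (three 152 g packs = 456 g) = 732 g.
732 g ≤ 1 kg (rail limit, Category TX) — within limit.
The segregation rule (Category SR with Category CG) does not apply to Category SR with Category TX.
Every hazard category is within its rail limit and no segregation rule is violated.

Yes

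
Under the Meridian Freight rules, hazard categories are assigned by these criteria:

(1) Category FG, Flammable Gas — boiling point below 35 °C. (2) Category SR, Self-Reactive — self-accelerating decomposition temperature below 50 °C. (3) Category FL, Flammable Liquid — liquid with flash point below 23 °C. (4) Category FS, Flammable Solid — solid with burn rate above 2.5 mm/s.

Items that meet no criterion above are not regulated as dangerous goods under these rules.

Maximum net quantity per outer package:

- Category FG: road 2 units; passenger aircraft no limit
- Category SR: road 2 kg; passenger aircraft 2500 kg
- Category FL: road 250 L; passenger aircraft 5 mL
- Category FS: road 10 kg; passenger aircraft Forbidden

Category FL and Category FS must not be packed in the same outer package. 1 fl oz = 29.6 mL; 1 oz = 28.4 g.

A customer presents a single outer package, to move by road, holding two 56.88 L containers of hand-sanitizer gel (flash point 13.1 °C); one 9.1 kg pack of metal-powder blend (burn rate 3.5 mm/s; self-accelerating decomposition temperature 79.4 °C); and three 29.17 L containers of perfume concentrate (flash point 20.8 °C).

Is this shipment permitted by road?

No

Hand-sanitizer gel: flash point 13.1 °C < 23 °C → Category FL (Flammable Liquid).
Metal-powder blend: burn rate 3.5 mm/s > 2.5 mm/s → Category FS (Flammable Solid).
Flash point 20.8 °C meets the Category FL criterion (Flammable Liquid), so the perfume concentrate is Category FL.
Category FL net quantity: (two 56.88 L containers = 113.76 L) + (three 29.17 L containers = 87.51 L) = 201.27 L.
That is within the Category FL road limit of 250 L.
Category FS quantity: 9.1 kg.
That is within the Category FS road limit of 10 kg.
Category FL and Category FS may not share an outer package.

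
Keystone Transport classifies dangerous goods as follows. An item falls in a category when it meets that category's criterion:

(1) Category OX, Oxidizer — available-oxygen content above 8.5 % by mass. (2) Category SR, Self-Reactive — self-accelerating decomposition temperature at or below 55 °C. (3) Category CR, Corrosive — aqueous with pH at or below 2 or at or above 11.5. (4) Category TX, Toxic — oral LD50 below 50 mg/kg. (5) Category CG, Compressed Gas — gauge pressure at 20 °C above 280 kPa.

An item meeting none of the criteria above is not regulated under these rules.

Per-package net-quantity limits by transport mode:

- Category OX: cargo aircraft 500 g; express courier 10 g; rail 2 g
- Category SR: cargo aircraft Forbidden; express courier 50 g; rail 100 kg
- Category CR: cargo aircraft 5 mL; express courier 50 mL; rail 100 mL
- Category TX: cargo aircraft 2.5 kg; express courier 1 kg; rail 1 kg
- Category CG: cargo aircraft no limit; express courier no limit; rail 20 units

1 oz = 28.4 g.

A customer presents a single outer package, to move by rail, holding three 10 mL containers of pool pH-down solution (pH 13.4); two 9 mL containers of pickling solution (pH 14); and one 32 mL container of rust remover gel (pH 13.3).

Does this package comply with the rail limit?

Yes

Pool pH-down solution: pH 13.4 ≥ 11.5 → Category CR (Corrosive).
Pickling solution: pH 14 ≥ 11.5 → Category CR (Corrosive).
pH 13.3 meets the Category CR criterion (Corrosive), so the rust remover gel is Category CR.
Category CR net quantity: (three 10 mL containers = 30 mL) + (two 9 mL containers = 18 mL) + 32 mL = 80 mL.
80 mL ≤ 100 mL (rail limit, Category CR) — within limit.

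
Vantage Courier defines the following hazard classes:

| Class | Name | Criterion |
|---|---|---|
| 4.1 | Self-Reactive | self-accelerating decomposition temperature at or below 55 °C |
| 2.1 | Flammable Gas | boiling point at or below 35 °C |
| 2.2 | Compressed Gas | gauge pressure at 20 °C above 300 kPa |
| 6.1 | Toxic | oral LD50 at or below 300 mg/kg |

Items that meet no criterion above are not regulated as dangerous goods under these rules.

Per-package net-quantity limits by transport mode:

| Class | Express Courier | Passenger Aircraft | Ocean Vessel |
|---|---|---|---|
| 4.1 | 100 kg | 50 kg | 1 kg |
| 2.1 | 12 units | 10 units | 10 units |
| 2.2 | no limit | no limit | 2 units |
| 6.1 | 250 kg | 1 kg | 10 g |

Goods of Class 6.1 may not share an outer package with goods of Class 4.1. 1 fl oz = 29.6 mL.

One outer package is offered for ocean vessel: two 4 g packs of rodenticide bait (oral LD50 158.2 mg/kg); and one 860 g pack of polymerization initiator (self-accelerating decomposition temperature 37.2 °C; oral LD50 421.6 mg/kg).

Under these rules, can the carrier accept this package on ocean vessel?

Oral LD50 158.2 mg/kg meets the Class 6.1 criterion (Toxic), so the rodenticide bait is Class 6.1.
With self-accelerating decomposition temperature 37.2 °C (≤ 55 °C), the polymerization initiator falls in Class 4.1.
Class 6.1 quantity: two 4 g packs = 8 g.
8 g ≤ 10 g (ocean vessel limit, Class 6.1) — within limit.
Class 4.1 quantity: 860 g.
That is within the Class 4.1 ocean vessel limit of 1 kg.
Class 6.1 and Class 4.1 may not share an outer package.

No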